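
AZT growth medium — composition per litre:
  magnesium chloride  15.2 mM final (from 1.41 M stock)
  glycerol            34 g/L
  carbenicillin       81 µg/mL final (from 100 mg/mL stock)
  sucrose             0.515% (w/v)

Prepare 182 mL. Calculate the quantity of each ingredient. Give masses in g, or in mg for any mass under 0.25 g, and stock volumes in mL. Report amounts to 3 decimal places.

magnesium chloride 1.962 mL; glycerol 6.188 g; carbenicillin 0.147 mL; sucrose 0.937 g

Target volume = 182 mL = 0.182 L.
magnesium chloride: C1V1 = C2V2 → 15.2 mM × 182 mL ÷ 1410 mM = 1.962 mL
glycerol: 34 g/L × 0.182 L = 6.188 g
carbenicillin: dilute stock: 81 µg/mL × 182 mL ÷ 100000 µg/mL = 0.147 mL
sucrose: 0.515 g per 100 mL × 182 mL ÷ 100 = 0.937 g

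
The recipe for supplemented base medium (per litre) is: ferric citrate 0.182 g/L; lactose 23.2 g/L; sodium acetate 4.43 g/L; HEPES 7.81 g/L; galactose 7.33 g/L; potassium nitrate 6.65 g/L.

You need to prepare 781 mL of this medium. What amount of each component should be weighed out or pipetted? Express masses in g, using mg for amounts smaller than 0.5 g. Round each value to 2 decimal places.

ferric citrate 142.14 mg; lactose 18.12 g; sodium acetate 3.46 g; HEPES 6.10 g; galactose 5.72 g; potassium nitrate 5.19 g

Target volume = 781 mL = 0.781 L.
ferric citrate: 0.182 g/L × 0.781 L = 0.142142 g = 142.14 mg
lactose: 23.2 g/L × 0.781 L = 18.12 g
sodium acetate: 4.43 g/L × 0.781 L = 3.46 g
HEPES: 7.81 g/L × 0.781 L = 6.10 g
galactose: 7.33 g/L × 0.781 L = 5.72 g
potassium nitrate: 6.65 g/L × 0.781 L = 5.19 g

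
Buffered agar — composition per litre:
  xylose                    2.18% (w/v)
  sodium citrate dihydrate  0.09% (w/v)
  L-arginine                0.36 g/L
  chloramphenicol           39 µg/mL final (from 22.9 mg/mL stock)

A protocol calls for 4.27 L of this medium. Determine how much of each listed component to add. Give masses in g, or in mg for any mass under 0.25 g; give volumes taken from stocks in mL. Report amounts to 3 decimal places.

Working volume: 4.27 L.
xylose: 2.18% w/v = 21.8 g/L → 21.8 × 4.27 L = 93.086 g
sodium citrate dihydrate: 0.09 g per 100 mL × 4270 mL ÷ 100 = 3.843 g
L-arginine: 0.36 g/L × 4.27 L = 1.537 g
chloramphenicol: dilute stock: 39 µg/mL × 4270 mL ÷ 22900 µg/mL = 7.272 mL

xylose 93.086 g; sodium citrate dihydrate 3.843 g; L-arginine 1.537 g; chloramphenicol 7.272 mL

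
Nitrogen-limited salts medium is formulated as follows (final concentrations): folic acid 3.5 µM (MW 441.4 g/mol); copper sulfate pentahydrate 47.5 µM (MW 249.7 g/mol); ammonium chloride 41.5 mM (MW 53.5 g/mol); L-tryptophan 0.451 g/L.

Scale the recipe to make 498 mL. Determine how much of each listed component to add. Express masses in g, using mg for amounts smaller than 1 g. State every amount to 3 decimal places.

folic acid 0.769 mg; copper sulfate pentahydrate 5.907 mg; ammonium chloride 1.106 g; L-tryptophan 224.598 mg

Target volume = 498 mL = 0.498 L.
folic acid: 3.5 µmol/L × 441.4 g/mol × 0.498 L ÷ 1000 = 0.769 mg
copper sulfate pentahydrate: 47.5 µmol/L × 249.7 g/mol × 0.498 L ÷ 1000 = 5.907 mg
ammonium chloride: 41.5 mmol/L × 53.5 g/mol × 0.498 L ÷ 1000 = 1.106 g
L-tryptophan: 0.451 g/L × 0.498 L = 0.224598 g = 224.598 mg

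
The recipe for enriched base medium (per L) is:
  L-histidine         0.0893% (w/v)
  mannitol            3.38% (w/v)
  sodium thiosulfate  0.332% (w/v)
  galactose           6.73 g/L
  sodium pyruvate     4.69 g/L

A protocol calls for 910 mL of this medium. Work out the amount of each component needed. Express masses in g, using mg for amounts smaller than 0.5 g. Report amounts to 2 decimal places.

L-histidine 0.81 g; mannitol 30.76 g; sodium thiosulfate 3.02 g; galactose 6.12 g; sodium pyruvate 4.27 g

Working volume: 910 mL = 0.91 L.
L-histidine: 0.0893 g per 100 mL × 910 mL ÷ 100 = 0.81 g
mannitol: 3.38% w/v = 33.8 g/L → 33.8 × 0.91 L = 30.76 g
sodium thiosulfate: 0.332% w/v = 3.32 g/L → 3.32 × 0.91 L = 3.02 g
galactose: 6.73 g/L × 0.91 L = 6.12 g
sodium pyruvate: 4.69 g/L × 0.91 L = 4.27 g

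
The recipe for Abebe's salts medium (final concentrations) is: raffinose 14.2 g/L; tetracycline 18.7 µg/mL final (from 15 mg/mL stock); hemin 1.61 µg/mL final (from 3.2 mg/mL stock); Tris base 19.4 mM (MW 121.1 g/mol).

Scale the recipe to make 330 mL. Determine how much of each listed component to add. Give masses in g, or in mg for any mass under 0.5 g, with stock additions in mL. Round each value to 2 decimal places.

Scale factor relative to 1 L: 0.33.
raffinose: 14.2 g/L × 0.33 L = 4.69 g
tetracycline: C1V1 = C2V2 → 18.7 µg/mL × 330 mL ÷ 15000 µg/mL = 0.41 mL
hemin: dilute stock: 1.61 µg/mL × 330 mL ÷ 3200 µg/mL = 0.17 mL
Tris base: 19.4 mmol/L × 121.1 g/mol × 0.33 L ÷ 1000 = 0.78 g

raffinose 4.69 g; tetracycline 0.41 mL; hemin 0.17 mL; Tris base 0.78 g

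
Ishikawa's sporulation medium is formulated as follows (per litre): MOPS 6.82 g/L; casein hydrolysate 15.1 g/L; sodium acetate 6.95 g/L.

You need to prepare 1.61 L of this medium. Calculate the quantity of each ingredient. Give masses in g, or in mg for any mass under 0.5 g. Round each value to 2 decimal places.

Scale factor relative to 1 L: 1.61.
MOPS: 6.82 g/L × 1.61 L = 10.98 g
casein hydrolysate: 15.1 g/L × 1.61 L = 24.31 g
sodium acetate: 6.95 g/L × 1.61 L = 11.19 g

MOPS 10.98 g; casein hydrolysate 24.31 g; sodium acetate 11.19 g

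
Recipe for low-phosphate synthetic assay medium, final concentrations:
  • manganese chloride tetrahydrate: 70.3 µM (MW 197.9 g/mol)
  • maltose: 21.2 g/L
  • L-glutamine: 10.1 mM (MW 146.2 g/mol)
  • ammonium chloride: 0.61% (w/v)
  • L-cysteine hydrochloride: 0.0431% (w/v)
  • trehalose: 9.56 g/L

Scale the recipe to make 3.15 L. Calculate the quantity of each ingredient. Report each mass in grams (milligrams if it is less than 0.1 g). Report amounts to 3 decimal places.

manganese chloride tetrahydrate 43.824 mg; maltose 66.780 g; L-glutamine 4.651 g; ammonium chloride 19.215 g; L-cysteine hydrochloride 1.358 g; trehalose 30.114 g

Working volume: 3.15 L.
manganese chloride tetrahydrate: 70.3 µmol/L × 197.9 g/mol × 3.15 L ÷ 1000 = 43.824 mg
maltose: 21.2 g/L × 3.15 L = 66.780 g
L-glutamine: 10.1 mmol/L × 146.2 g/mol × 3.15 L ÷ 1000 = 4.651 g
ammonium chloride: 0.61% w/v = 6.1 g/L → 6.1 × 3.15 L = 19.215 g
L-cysteine hydrochloride: 0.0431 g per 100 mL × 3150 mL ÷ 100 = 1.358 g
trehalose: 9.56 g/L × 3.15 L = 30.114 g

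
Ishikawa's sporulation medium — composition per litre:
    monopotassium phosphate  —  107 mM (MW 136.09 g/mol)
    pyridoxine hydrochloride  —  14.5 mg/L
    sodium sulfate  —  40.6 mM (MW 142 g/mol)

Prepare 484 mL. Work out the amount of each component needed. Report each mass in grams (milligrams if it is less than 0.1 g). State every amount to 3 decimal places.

Working volume: 484 mL = 0.484 L.
monopotassium phosphate: 107 mmol/L × 136.09 g/mol × 0.484 L ÷ 1000 = 7.048 g
pyridoxine hydrochloride: 14.5 mg/L × 0.484 L = 7.018 mg
sodium sulfate: 40.6 mmol/L × 142 g/mol × 0.484 L ÷ 1000 = 2.790 g

monopotassium phosphate 7.048 g; pyridoxine hydrochloride 7.018 mg; sodium sulfate 2.790 g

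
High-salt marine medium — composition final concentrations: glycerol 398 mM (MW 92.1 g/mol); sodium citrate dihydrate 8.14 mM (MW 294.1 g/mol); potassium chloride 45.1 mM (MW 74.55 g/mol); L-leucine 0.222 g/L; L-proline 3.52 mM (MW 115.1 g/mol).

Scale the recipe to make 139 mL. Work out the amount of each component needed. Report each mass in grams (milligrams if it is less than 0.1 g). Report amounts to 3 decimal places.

glycerol 5.095 g; sodium citrate dihydrate 0.333 g; potassium chloride 0.467 g; L-leucine 30.858 mg; L-proline 56.316 mg

Scale factor relative to 1 L: 0.139.
glycerol: 398 mmol/L × 92.1 g/mol × 0.139 L ÷ 1000 = 5.095 g
sodium citrate dihydrate: 8.14 mmol/L × 294.1 g/mol × 0.139 L ÷ 1000 = 0.333 g
potassium chloride: 45.1 mmol/L × 74.55 g/mol × 0.139 L ÷ 1000 = 0.467 g
L-leucine: 0.222 g/L × 0.139 L = 0.030858 g = 30.858 mg
L-proline: 3.52 mmol/L × 115.1 mg/mmol × 0.139 L = 56.316 mg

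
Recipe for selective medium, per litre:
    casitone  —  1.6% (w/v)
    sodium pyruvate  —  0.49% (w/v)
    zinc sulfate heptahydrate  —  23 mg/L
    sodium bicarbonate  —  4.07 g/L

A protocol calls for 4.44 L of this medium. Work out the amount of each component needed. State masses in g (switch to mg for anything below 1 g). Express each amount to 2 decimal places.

casitone 71.04 g; sodium pyruvate 21.76 g; zinc sulfate heptahydrate 102.12 mg; sodium bicarbonate 18.07 g

Scale factor relative to 1 L: 4.44.
casitone: 1.6% w/v = 16 g/L → 16 × 4.44 L = 71.04 g
sodium pyruvate: 0.49 g per 100 mL × 4440 mL ÷ 100 = 21.76 g
zinc sulfate heptahydrate: 23 mg/L × 4.44 L = 102.12 mg
sodium bicarbonate: 4.07 g/L × 4.44 L = 18.07 g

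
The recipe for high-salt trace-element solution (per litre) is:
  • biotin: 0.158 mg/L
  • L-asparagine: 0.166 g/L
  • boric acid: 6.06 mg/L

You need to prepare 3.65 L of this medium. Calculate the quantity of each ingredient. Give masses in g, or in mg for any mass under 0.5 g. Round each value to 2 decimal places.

biotin 0.58 mg; L-asparagine 0.61 g; boric acid 22.12 mg

Working volume: 3.65 L.
biotin: 0.158 mg/L × 3.65 L = 0.58 mg
L-asparagine: 0.166 g/L × 3.65 L = 0.61 g
boric acid: 6.06 mg/L × 3.65 L = 22.12 mg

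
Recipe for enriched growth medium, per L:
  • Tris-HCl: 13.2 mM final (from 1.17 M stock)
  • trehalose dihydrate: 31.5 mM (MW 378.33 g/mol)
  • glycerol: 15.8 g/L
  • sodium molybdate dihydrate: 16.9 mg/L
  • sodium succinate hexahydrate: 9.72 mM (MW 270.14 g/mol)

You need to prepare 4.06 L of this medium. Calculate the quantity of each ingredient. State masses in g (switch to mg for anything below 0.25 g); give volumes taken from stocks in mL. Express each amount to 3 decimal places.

Working volume: 4.06 L.
Tris-HCl: dilute stock: 13.2 mM × 4060 mL ÷ 1170 mM = 45.805 mL
trehalose dihydrate: 31.5 mmol/L × 378.33 g/mol × 4.06 L ÷ 1000 = 48.385 g
glycerol: 15.8 g/L × 4.06 L = 64.148 g
sodium molybdate dihydrate: 16.9 mg/L × 4.06 L = 68.614 mg
sodium succinate hexahydrate: 9.72 mmol/L × 270.14 g/mol × 4.06 L ÷ 1000 = 10.661 g

Tris-HCl 45.805 mL; trehalose dihydrate 48.385 g; glycerol 64.148 g; sodium molybdate dihydrate 68.614 mg; sodium succinate hexahydrate 10.661 g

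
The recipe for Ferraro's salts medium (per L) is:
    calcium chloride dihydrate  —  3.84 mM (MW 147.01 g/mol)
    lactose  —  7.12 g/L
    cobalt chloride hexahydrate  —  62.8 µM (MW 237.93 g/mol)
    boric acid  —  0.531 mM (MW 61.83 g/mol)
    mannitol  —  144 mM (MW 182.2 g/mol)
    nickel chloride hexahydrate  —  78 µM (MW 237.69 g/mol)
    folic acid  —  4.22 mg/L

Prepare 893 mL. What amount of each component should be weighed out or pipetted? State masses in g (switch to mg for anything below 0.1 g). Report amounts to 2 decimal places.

calcium chloride dihydrate 0.50 g; lactose 6.36 g; cobalt chloride hexahydrate 13.34 mg; boric acid 29.32 mg; mannitol 23.43 g; nickel chloride hexahydrate 16.56 mg; folic acid 3.77 mg

Scale factor relative to 1 L: 0.893.
calcium chloride dihydrate: 3.84 mmol/L × 147.01 g/mol × 0.893 L ÷ 1000 = 0.50 g
lactose: 7.12 g/L × 0.893 L = 6.36 g
cobalt chloride hexahydrate: 62.8 µmol/L × 237.93 g/mol × 0.893 L ÷ 1000 = 13.34 mg
boric acid: 0.531 mmol/L × 61.83 mg/mmol × 0.893 L = 29.32 mg
mannitol: 144 mmol/L × 182.2 g/mol × 0.893 L ÷ 1000 = 23.43 g
nickel chloride hexahydrate: 78 µmol/L × 237.69 g/mol × 0.893 L ÷ 1000 = 16.56 mg
folic acid: 4.22 mg/L × 0.893 L = 3.77 mg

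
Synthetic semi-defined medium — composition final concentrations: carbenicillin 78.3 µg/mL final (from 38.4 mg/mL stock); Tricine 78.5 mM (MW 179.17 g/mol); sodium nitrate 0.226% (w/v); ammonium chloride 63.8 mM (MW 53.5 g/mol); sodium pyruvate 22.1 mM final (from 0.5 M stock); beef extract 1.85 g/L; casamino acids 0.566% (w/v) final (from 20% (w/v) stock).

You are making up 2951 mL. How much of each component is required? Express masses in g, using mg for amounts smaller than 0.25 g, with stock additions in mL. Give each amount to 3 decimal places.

Scale factor relative to 1 L: 2.951.
carbenicillin: C1V1 = C2V2 → 78.3 µg/mL × 2951 mL ÷ 38400 µg/mL = 6.017 mL
Tricine: 78.5 mmol/L × 179.17 g/mol × 2.951 L ÷ 1000 = 41.505 g
sodium nitrate: 0.226 g per 100 mL × 2951 mL ÷ 100 = 6.669 g
ammonium chloride: 63.8 mmol/L × 53.5 g/mol × 2.951 L ÷ 1000 = 10.073 g
sodium pyruvate: C1V1 = C2V2 → 22.1 mM × 2951 mL ÷ 500 mM = 130.434 mL
beef extract: 1.85 g/L × 2.951 L = 5.459 g
casamino acids: V = C2·V2/C1 = 0.566% ÷ 20% × 2951 mL = 83.513 mL

carbenicillin 6.017 mL; Tricine 41.505 g; sodium nitrate 6.669 g; ammonium chloride 10.073 g; sodium pyruvate 130.434 mL; beef extract 5.459 g; casamino acids 83.513 mL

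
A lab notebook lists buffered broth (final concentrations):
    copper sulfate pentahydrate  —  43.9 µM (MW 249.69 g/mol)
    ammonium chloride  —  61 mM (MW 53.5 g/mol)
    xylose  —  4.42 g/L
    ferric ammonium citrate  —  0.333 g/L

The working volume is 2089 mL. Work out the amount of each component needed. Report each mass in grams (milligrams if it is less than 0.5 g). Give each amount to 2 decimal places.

Scale factor relative to 1 L: 2.089.
copper sulfate pentahydrate: 43.9 µmol/L × 249.69 g/mol × 2.089 L ÷ 1000 = 22.90 mg
ammonium chloride: 61 mmol/L × 53.5 g/mol × 2.089 L ÷ 1000 = 6.82 g
xylose: 4.42 g/L × 2.089 L = 9.23 g
ferric ammonium citrate: 0.333 g/L × 2.089 L = 0.70 g

copper sulfate pentahydrate 22.90 mg; ammonium chloride 6.82 g; xylose 9.23 g; ferric ammonium citrate 0.70 g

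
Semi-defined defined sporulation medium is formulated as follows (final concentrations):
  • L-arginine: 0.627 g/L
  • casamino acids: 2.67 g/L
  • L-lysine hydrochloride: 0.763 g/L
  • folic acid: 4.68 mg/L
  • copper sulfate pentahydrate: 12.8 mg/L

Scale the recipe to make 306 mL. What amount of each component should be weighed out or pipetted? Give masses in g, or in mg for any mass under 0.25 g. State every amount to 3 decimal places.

Working volume: 306 mL = 0.306 L.
L-arginine: 0.627 g/L × 0.306 L = 0.191862 g = 191.862 mg
casamino acids: 2.67 g/L × 0.306 L = 0.817 g
L-lysine hydrochloride: 0.763 g/L × 0.306 L = 0.233478 g = 233.478 mg
folic acid: 4.68 mg/L × 0.306 L = 1.432 mg
copper sulfate pentahydrate: 12.8 mg/L × 0.306 L = 3.917 mg

L-arginine 191.862 mg; casamino acids 0.817 g; L-lysine hydrochloride 233.478 mg; folic acid 1.432 mg; copper sulfate pentahydrate 3.917 mg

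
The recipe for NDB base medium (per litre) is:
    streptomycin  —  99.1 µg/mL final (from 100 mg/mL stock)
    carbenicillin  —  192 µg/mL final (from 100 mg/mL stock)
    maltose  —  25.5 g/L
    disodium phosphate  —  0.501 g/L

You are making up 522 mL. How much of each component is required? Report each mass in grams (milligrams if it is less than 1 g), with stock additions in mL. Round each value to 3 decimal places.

Target volume = 522 mL = 0.522 L.
streptomycin: C1V1 = C2V2 → 99.1 µg/mL × 522 mL ÷ 100000 µg/mL = 0.517 mL
carbenicillin: C1V1 = C2V2 → 192 µg/mL × 522 mL ÷ 100000 µg/mL = 1.002 mL
maltose: 25.5 g/L × 0.522 L = 13.311 g
disodium phosphate: 0.501 g/L × 0.522 L = 0.261522 g = 261.522 mg

streptomycin 0.517 mL; carbenicillin 1.002 mL; maltose 13.311 g; disodium phosphate 261.522 mg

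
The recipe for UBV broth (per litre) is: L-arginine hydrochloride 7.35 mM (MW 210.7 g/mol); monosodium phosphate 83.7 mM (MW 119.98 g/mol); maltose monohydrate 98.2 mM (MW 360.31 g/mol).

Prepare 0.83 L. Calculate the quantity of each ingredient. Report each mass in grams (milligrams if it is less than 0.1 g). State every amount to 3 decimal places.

L-arginine hydrochloride 1.285 g; monosodium phosphate 8.335 g; maltose monohydrate 29.367 g

Working volume: 0.83 L.
L-arginine hydrochloride: 7.35 mmol/L × 210.7 g/mol × 0.83 L ÷ 1000 = 1.285 g
monosodium phosphate: 83.7 mmol/L × 119.98 g/mol × 0.83 L ÷ 1000 = 8.335 g
maltose monohydrate: 98.2 mmol/L × 360.31 g/mol × 0.83 L ÷ 1000 = 29.367 g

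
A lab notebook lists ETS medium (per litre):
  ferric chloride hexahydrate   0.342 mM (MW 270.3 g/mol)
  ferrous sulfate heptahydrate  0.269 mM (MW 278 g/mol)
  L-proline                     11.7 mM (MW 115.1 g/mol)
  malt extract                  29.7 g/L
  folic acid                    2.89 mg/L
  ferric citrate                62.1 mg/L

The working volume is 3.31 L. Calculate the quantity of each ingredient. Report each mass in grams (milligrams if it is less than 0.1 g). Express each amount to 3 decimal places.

Working volume: 3.31 L.
ferric chloride hexahydrate: 0.342 mmol/L × 270.3 g/mol × 3.31 L ÷ 1000 = 0.306 g
ferrous sulfate heptahydrate: 0.269 mmol/L × 278 g/mol × 3.31 L ÷ 1000 = 0.248 g
L-proline: 11.7 mmol/L × 115.1 g/mol × 3.31 L ÷ 1000 = 4.457 g
malt extract: 29.7 g/L × 3.31 L = 98.307 g
folic acid: 2.89 mg/L × 3.31 L = 9.566 mg
ferric citrate: 62.1 mg/L × 3.31 L = 205.551 mg = 0.206 g

ferric chloride hexahydrate 0.306 g; ferrous sulfate heptahydrate 0.248 g; L-proline 4.457 g; malt extract 98.307 g; folic acid 9.566 mg; ferric citrate 0.206 g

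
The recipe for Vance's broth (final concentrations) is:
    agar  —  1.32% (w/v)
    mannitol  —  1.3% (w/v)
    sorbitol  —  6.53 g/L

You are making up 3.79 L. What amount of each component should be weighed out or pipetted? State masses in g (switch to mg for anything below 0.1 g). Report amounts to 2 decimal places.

agar 50.03 g; mannitol 49.27 g; sorbitol 24.75 g

Working volume: 3.79 L.
agar: 1.32 g per 100 mL × 3790 mL ÷ 100 = 50.03 g
mannitol: 1.3% w/v = 13 g/L → 13 × 3.79 L = 49.27 g
sorbitol: 6.53 g/L × 3.79 L = 24.75 g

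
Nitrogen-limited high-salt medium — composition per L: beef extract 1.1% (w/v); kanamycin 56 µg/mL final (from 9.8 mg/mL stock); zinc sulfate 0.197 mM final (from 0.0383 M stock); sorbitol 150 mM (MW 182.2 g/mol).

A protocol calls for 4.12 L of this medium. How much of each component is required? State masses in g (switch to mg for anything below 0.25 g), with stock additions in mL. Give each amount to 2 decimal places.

beef extract 45.32 g; kanamycin 23.54 mL; zinc sulfate 21.19 mL; sorbitol 112.60 g

Scale factor relative to 1 L: 4.12.
beef extract: 1.1% w/v = 11 g/L → 11 × 4.12 L = 45.32 g
kanamycin: dilute stock: 56 µg/mL × 4120 mL ÷ 9800 µg/mL = 23.54 mL
zinc sulfate: C1V1 = C2V2 → 0.197 mM × 4120 mL ÷ 38.3 mM = 21.19 mL
sorbitol: 150 mmol/L × 182.2 g/mol × 4.12 L ÷ 1000 = 112.60 g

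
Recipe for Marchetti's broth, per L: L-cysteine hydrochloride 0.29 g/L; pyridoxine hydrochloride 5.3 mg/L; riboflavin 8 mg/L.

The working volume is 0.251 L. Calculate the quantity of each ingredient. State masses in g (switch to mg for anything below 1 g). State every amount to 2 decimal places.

L-cysteine hydrochloride 72.79 mg; pyridoxine hydrochloride 1.33 mg; riboflavin 2.01 mg

Working volume: 0.251 L.
L-cysteine hydrochloride: 0.29 g/L × 0.251 L = 0.07279 g = 72.79 mg
pyridoxine hydrochloride: 5.3 mg/L × 0.251 L = 1.33 mg
riboflavin: 8 mg/L × 0.251 L = 2.01 mg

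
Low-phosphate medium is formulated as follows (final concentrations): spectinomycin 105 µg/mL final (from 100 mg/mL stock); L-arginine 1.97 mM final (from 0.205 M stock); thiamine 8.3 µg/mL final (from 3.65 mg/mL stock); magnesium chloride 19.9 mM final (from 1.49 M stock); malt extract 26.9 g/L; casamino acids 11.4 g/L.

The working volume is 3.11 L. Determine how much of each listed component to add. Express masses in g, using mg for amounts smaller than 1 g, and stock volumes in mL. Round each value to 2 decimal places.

Scale factor relative to 1 L: 3.11.
spectinomycin: V = C2·V2/C1 = 105 µg/mL × 3110 mL ÷ 100000 µg/mL = 3.27 mL
L-arginine: dilute stock: 1.97 mM × 3110 mL ÷ 205 mM = 29.89 mL
thiamine: dilute stock: 8.3 µg/mL × 3110 mL ÷ 3650 µg/mL = 7.07 mL
magnesium chloride: V = C2·V2/C1 = 19.9 mM × 3110 mL ÷ 1490 mM = 41.54 mL
malt extract: 26.9 g/L × 3.11 L = 83.66 g
casamino acids: 11.4 g/L × 3.11 L = 35.45 g

spectinomycin 3.27 mL; L-arginine 29.89 mL; thiamine 7.07 mL; magnesium chloride 41.54 mL; malt extract 83.66 g; casamino acids 35.45 g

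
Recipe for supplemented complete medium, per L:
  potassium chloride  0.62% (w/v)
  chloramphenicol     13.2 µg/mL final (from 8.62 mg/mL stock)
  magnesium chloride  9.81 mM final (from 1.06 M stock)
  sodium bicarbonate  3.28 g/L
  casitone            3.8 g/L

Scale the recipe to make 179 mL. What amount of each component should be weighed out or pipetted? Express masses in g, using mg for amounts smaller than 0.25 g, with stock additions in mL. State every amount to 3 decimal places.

potassium chloride 1.110 g; chloramphenicol 0.274 mL; magnesium chloride 1.657 mL; sodium bicarbonate 0.587 g; casitone 0.680 g

Target volume = 179 mL = 0.179 L.
potassium chloride: 0.62 g per 100 mL × 179 mL ÷ 100 = 1.110 g
chloramphenicol: dilute stock: 13.2 µg/mL × 179 mL ÷ 8620 µg/mL = 0.274 mL
magnesium chloride: dilute stock: 9.81 mM × 179 mL ÷ 1060 mM = 1.657 mL
sodium bicarbonate: 3.28 g/L × 0.179 L = 0.587 g
casitone: 3.8 g/L × 0.179 L = 0.680 g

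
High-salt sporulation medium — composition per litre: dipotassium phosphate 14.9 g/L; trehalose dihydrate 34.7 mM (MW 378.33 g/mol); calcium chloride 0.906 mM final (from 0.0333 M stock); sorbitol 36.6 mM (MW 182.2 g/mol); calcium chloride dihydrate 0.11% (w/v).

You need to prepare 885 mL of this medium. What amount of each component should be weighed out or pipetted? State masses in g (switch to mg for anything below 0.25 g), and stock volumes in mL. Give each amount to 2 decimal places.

Scale factor relative to 1 L: 0.885.
dipotassium phosphate: 14.9 g/L × 0.885 L = 13.19 g
trehalose dihydrate: 34.7 mmol/L × 378.33 g/mol × 0.885 L ÷ 1000 = 11.62 g
calcium chloride: V = C2·V2/C1 = 0.906 mM × 885 mL ÷ 33.3 mM = 24.08 mL
sorbitol: 36.6 mmol/L × 182.2 g/mol × 0.885 L ÷ 1000 = 5.90 g
calcium chloride dihydrate: 0.11% w/v = 1.1 g/L → 1.1 × 0.885 L = 0.97 g

dipotassium phosphate 13.19 g; trehalose dihydrate 11.62 g; calcium chloride 24.08 mL; sorbitol 5.90 g; calcium chloride dihydrate 0.97 g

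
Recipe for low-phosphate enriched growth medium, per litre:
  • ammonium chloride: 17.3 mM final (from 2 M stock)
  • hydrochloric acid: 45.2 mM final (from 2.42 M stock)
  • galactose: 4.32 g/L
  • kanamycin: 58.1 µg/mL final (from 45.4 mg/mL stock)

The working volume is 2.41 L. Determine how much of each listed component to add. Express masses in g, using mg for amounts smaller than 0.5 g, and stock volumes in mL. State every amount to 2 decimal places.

ammonium chloride 20.85 mL; hydrochloric acid 45.01 mL; galactose 10.41 g; kanamycin 3.08 mL

Working volume: 2.41 L.
ammonium chloride: dilute stock: 17.3 mM × 2410 mL ÷ 2000 mM = 20.85 mL
hydrochloric acid: dilute stock: 45.2 mM × 2410 mL ÷ 2420 mM = 45.01 mL
galactose: 4.32 g/L × 2.41 L = 10.41 g
kanamycin: V = C2·V2/C1 = 58.1 µg/mL × 2410 mL ÷ 45400 µg/mL = 3.08 mL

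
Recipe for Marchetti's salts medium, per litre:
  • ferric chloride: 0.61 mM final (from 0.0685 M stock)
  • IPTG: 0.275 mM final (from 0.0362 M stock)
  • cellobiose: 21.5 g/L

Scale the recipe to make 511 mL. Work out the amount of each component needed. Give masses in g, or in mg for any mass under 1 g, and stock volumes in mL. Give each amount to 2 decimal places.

Working volume: 511 mL = 0.511 L.
ferric chloride: dilute stock: 0.61 mM × 511 mL ÷ 68.5 mM = 4.55 mL
IPTG: C1V1 = C2V2 → 0.275 mM × 511 mL ÷ 36.2 mM = 3.88 mL
cellobiose: 21.5 g/L × 0.511 L = 10.99 g

ferric chloride 4.55 mL; IPTG 3.88 mL; cellobiose 10.99 g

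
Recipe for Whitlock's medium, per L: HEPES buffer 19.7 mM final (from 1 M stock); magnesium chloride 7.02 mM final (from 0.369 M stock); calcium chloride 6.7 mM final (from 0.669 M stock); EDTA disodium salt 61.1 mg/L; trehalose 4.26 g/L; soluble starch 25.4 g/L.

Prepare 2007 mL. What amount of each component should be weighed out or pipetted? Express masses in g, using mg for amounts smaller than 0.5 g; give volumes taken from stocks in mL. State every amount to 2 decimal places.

Working volume: 2007 mL = 2.007 L.
HEPES buffer: C1V1 = C2V2 → 19.7 mM × 2007 mL ÷ 1000 mM = 39.54 mL
magnesium chloride: dilute stock: 7.02 mM × 2007 mL ÷ 369 mM = 38.18 mL
calcium chloride: C1V1 = C2V2 → 6.7 mM × 2007 mL ÷ 669 mM = 20.10 mL
EDTA disodium salt: 61.1 mg/L × 2.007 L = 122.63 mg
trehalose: 4.26 g/L × 2.007 L = 8.55 g
soluble starch: 25.4 g/L × 2.007 L = 50.98 g

HEPES buffer 39.54 mL; magnesium chloride 38.18 mL; calcium chloride 20.10 mL; EDTA disodium salt 122.63 mg; trehalose 8.55 g; soluble starch 50.98 g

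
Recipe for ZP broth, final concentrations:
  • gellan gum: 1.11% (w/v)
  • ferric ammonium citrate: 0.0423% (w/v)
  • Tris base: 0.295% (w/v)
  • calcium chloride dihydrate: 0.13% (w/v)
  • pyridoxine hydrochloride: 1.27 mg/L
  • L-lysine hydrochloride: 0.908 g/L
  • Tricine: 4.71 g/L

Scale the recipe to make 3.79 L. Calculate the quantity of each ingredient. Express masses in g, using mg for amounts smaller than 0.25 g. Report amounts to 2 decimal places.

Working volume: 3.79 L.
gellan gum: 1.11 g per 100 mL × 3790 mL ÷ 100 = 42.07 g
ferric ammonium citrate: 0.0423 g per 100 mL × 3790 mL ÷ 100 = 1.60 g
Tris base: 0.295% w/v = 2.95 g/L → 2.95 × 3.79 L = 11.18 g
calcium chloride dihydrate: 0.13 g per 100 mL × 3790 mL ÷ 100 = 4.93 g
pyridoxine hydrochloride: 1.27 mg/L × 3.79 L = 4.81 mg
L-lysine hydrochloride: 0.908 g/L × 3.79 L = 3.44 g
Tricine: 4.71 g/L × 3.79 L = 17.85 g

gellan gum 42.07 g; ferric ammonium citrate 1.60 g; Tris base 11.18 g; calcium chloride dihydrate 4.93 g; pyridoxine hydrochloride 4.81 mg; L-lysine hydrochloride 3.44 g; Tricine 17.85 g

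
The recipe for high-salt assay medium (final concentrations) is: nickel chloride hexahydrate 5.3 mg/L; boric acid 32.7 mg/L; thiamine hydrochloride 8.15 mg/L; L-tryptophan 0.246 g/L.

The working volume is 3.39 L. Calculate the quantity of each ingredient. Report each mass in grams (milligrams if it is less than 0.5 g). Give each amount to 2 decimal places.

nickel chloride hexahydrate 17.97 mg; boric acid 110.85 mg; thiamine hydrochloride 27.63 mg; L-tryptophan 0.83 g

Scale factor relative to 1 L: 3.39.
nickel chloride hexahydrate: 5.3 mg/L × 3.39 L = 17.97 mg
boric acid: 32.7 mg/L × 3.39 L = 110.85 mg
thiamine hydrochloride: 8.15 mg/L × 3.39 L = 27.63 mg
L-tryptophan: 0.246 g/L × 3.39 L = 0.83 g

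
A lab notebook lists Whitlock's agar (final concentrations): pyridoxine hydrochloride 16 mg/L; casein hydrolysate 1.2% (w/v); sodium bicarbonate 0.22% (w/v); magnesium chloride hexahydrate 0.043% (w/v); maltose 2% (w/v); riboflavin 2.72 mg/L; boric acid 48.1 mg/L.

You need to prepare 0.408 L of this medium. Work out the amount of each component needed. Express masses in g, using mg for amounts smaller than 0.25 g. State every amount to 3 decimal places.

pyridoxine hydrochloride 6.528 mg; casein hydrolysate 4.896 g; sodium bicarbonate 0.898 g; magnesium chloride hexahydrate 175.440 mg; maltose 8.160 g; riboflavin 1.110 mg; boric acid 19.625 mg

Scale factor relative to 1 L: 0.408.
pyridoxine hydrochloride: 16 mg/L × 0.408 L = 6.528 mg
casein hydrolysate: 1.2 g per 100 mL × 408 mL ÷ 100 = 4.896 g
sodium bicarbonate: 0.22% w/v = 2.2 g/L → 2.2 × 0.408 L = 0.898 g
magnesium chloride hexahydrate: 0.043 g per 100 mL × 408 mL ÷ 100 = 0.17544 g = 175.440 mg
maltose: 2% w/v = 20 g/L → 20 × 0.408 L = 8.160 g
riboflavin: 2.72 mg/L × 0.408 L = 1.110 mg
boric acid: 48.1 mg/L × 0.408 L = 19.625 mg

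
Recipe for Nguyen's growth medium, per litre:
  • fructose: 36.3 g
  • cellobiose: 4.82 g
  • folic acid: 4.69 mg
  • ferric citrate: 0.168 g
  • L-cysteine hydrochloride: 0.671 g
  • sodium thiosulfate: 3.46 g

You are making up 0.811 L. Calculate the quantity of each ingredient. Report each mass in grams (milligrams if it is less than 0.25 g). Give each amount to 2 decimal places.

fructose 29.44 g; cellobiose 3.91 g; folic acid 3.80 mg; ferric citrate 136.25 mg; L-cysteine hydrochloride 0.54 g; sodium thiosulfate 2.81 g

Ratio of target to recipe volume: 811 / 1000 = 0.811.
fructose: 36.3 g × (811 mL / 1000 mL) = 29.44 g
cellobiose: 4.82 g × (811 mL / 1000 mL) = 3.91 g
folic acid: 4.69 mg × (811 mL / 1000 mL) = 3.80 mg
ferric citrate: 0.168 g × (811 mL / 1000 mL) = 0.136248 g = 136.25 mg
L-cysteine hydrochloride: 0.671 g × (811 mL / 1000 mL) = 0.54 g
sodium thiosulfate: 3.46 g × (811 mL / 1000 mL) = 2.81 g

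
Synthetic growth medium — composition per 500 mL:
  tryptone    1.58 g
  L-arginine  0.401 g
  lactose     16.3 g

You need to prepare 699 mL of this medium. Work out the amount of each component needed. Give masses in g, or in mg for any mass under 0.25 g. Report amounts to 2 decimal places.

tryptone 2.21 g; L-arginine 0.56 g; lactose 22.79 g

Ratio of target to recipe volume: 699 / 500 = 1.398.
tryptone: 1.58 g × (699 mL / 500 mL) = 2.21 g
L-arginine: 0.401 g × (699 mL / 500 mL) = 0.56 g
lactose: 16.3 g × (699 mL / 500 mL) = 22.79 g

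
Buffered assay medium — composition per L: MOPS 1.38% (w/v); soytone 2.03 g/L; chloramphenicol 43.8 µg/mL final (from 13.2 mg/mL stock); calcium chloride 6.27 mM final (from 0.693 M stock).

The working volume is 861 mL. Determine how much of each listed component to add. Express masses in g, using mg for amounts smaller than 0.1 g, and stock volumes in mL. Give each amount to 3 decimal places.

MOPS 11.882 g; soytone 1.748 g; chloramphenicol 2.857 mL; calcium chloride 7.790 mL

Scale factor relative to 1 L: 0.861.
MOPS: 1.38% w/v = 13.8 g/L → 13.8 × 0.861 L = 11.882 g
soytone: 2.03 g/L × 0.861 L = 1.748 g
chloramphenicol: V = C2·V2/C1 = 43.8 µg/mL × 861 mL ÷ 13200 µg/mL = 2.857 mL
calcium chloride: dilute stock: 6.27 mM × 861 mL ÷ 693 mM = 7.790 mL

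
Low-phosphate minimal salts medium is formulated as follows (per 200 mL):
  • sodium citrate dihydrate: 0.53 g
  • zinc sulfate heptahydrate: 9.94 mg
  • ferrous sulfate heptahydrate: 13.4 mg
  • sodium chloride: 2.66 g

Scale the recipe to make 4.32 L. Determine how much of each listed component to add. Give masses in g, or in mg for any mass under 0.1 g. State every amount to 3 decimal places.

sodium citrate dihydrate 11.448 g; zinc sulfate heptahydrate 0.215 g; ferrous sulfate heptahydrate 0.289 g; sodium chloride 57.456 g

Ratio of target to recipe volume: 4320 / 200 = 21.6.
sodium citrate dihydrate: 0.53 g × (4320 mL / 200 mL) = 11.448 g
zinc sulfate heptahydrate: 9.94 mg × (4320 mL / 200 mL) = 214.704 mg = 0.215 g
ferrous sulfate heptahydrate: 13.4 mg × (4320 mL / 200 mL) = 289.44 mg = 0.289 g
sodium chloride: 2.66 g × (4320 mL / 200 mL) = 57.456 g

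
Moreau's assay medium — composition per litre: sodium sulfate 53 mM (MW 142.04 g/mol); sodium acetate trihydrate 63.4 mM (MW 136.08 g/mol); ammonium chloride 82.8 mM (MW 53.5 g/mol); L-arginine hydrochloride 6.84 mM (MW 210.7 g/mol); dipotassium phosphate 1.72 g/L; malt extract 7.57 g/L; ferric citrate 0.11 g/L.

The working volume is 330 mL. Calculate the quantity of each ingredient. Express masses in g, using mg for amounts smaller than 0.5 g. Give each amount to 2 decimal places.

Target volume = 330 mL = 0.33 L.
sodium sulfate: 53 mmol/L × 142.04 g/mol × 0.33 L ÷ 1000 = 2.48 g
sodium acetate trihydrate: 63.4 mmol/L × 136.08 g/mol × 0.33 L ÷ 1000 = 2.85 g
ammonium chloride: 82.8 mmol/L × 53.5 g/mol × 0.33 L ÷ 1000 = 1.46 g
L-arginine hydrochloride: 6.84 mmol/L × 210.7 mg/mmol × 0.33 L = 475.59 mg
dipotassium phosphate: 1.72 g/L × 0.33 L = 0.57 g
malt extract: 7.57 g/L × 0.33 L = 2.50 g
ferric citrate: 0.11 g/L × 0.33 L = 0.0363 g = 36.30 mg

sodium sulfate 2.48 g; sodium acetate trihydrate 2.85 g; ammonium chloride 1.46 g; L-arginine hydrochloride 475.59 mg; dipotassium phosphate 0.57 g; malt extract 2.50 g; ferric citrate 36.30 mg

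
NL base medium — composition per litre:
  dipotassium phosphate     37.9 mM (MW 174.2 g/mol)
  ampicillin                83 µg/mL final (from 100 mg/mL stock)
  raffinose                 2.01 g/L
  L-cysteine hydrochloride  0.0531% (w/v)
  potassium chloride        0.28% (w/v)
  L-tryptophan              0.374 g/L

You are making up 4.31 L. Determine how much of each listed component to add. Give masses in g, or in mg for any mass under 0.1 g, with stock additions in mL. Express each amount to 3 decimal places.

dipotassium phosphate 28.455 g; ampicillin 3.577 mL; raffinose 8.663 g; L-cysteine hydrochloride 2.289 g; potassium chloride 12.068 g; L-tryptophan 1.612 g

Working volume: 4.31 L.
dipotassium phosphate: 37.9 mmol/L × 174.2 g/mol × 4.31 L ÷ 1000 = 28.455 g
ampicillin: dilute stock: 83 µg/mL × 4310 mL ÷ 100000 µg/mL = 3.577 mL
raffinose: 2.01 g/L × 4.31 L = 8.663 g
L-cysteine hydrochloride: 0.0531 g per 100 mL × 4310 mL ÷ 100 = 2.289 g
potassium chloride: 0.28% w/v = 2.8 g/L → 2.8 × 4.31 L = 12.068 g
L-tryptophan: 0.374 g/L × 4.31 L = 1.612 g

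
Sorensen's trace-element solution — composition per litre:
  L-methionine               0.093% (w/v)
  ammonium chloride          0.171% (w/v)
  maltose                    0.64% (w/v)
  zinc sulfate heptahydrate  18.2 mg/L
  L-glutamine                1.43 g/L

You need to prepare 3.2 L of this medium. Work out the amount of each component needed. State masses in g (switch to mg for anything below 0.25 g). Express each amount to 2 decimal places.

L-methionine 2.98 g; ammonium chloride 5.47 g; maltose 20.48 g; zinc sulfate heptahydrate 58.24 mg; L-glutamine 4.58 g

Working volume: 3.2 L.
L-methionine: 0.093% w/v = 0.93 g/L → 0.93 × 3.2 L = 2.98 g
ammonium chloride: 0.171 g per 100 mL × 3200 mL ÷ 100 = 5.47 g
maltose: 0.64% w/v = 6.4 g/L → 6.4 × 3.2 L = 20.48 g
zinc sulfate heptahydrate: 18.2 mg/L × 3.2 L = 58.24 mg
L-glutamine: 1.43 g/L × 3.2 L = 4.58 g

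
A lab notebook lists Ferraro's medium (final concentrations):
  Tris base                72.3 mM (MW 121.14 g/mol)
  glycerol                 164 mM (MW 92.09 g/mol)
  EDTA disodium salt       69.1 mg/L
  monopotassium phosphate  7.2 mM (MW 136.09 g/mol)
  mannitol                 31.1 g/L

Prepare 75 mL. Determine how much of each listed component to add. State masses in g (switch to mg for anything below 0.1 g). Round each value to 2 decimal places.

Target volume = 75 mL = 0.075 L.
Tris base: 72.3 mmol/L × 121.14 g/mol × 0.075 L ÷ 1000 = 0.66 g
glycerol: 164 mmol/L × 92.09 g/mol × 0.075 L ÷ 1000 = 1.13 g
EDTA disodium salt: 69.1 mg/L × 0.075 L = 5.18 mg
monopotassium phosphate: 7.2 mmol/L × 136.09 mg/mmol × 0.075 L = 73.49 mg
mannitol: 31.1 g/L × 0.075 L = 2.33 g

Tris base 0.66 g; glycerol 1.13 g; EDTA disodium salt 5.18 mg; monopotassium phosphate 73.49 mg; mannitol 2.33 g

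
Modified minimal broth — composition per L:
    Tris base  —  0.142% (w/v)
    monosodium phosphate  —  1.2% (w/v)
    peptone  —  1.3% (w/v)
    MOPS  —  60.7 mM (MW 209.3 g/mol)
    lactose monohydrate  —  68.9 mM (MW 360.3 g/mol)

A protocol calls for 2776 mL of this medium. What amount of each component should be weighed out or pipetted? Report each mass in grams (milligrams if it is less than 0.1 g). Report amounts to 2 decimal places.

Working volume: 2776 mL = 2.776 L.
Tris base: 0.142 g per 100 mL × 2776 mL ÷ 100 = 3.94 g
monosodium phosphate: 1.2% w/v = 12 g/L → 12 × 2.776 L = 33.31 g
peptone: 1.3 g per 100 mL × 2776 mL ÷ 100 = 36.09 g
MOPS: 60.7 mmol/L × 209.3 g/mol × 2.776 L ÷ 1000 = 35.27 g
lactose monohydrate: 68.9 mmol/L × 360.3 g/mol × 2.776 L ÷ 1000 = 68.91 g

Tris base 3.94 g; monosodium phosphate 33.31 g; peptone 36.09 g; MOPS 35.27 g; lactose monohydrate 68.91 g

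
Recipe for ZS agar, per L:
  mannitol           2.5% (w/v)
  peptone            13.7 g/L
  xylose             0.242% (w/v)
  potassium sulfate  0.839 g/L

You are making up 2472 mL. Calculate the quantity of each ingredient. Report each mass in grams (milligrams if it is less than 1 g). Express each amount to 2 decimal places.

mannitol 61.80 g; peptone 33.87 g; xylose 5.98 g; potassium sulfate 2.07 g

Working volume: 2472 mL = 2.472 L.
mannitol: 2.5 g per 100 mL × 2472 mL ÷ 100 = 61.80 g
peptone: 13.7 g/L × 2.472 L = 33.87 g
xylose: 0.242% w/v = 2.42 g/L → 2.42 × 2.472 L = 5.98 g
potassium sulfate: 0.839 g/L × 2.472 L = 2.07 g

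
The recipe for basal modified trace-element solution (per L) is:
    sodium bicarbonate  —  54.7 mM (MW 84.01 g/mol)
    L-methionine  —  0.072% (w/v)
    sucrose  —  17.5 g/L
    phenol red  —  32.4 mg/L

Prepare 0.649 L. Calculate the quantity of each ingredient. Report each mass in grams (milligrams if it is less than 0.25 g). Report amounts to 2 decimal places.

Working volume: 0.649 L.
sodium bicarbonate: 54.7 mmol/L × 84.01 g/mol × 0.649 L ÷ 1000 = 2.98 g
L-methionine: 0.072 g per 100 mL × 649 mL ÷ 100 = 0.47 g
sucrose: 17.5 g/L × 0.649 L = 11.36 g
phenol red: 32.4 mg/L × 0.649 L = 21.03 mg

sodium bicarbonate 2.98 g; L-methionine 0.47 g; sucrose 11.36 g; phenol red 21.03 mg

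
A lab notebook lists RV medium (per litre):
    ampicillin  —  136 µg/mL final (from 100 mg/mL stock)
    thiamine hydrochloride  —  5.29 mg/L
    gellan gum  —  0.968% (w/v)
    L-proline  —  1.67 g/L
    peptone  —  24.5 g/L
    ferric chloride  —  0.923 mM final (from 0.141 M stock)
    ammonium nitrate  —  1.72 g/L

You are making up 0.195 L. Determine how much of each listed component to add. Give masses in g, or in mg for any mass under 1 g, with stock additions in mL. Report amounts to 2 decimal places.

Working volume: 0.195 L.
ampicillin: dilute stock: 136 µg/mL × 195 mL ÷ 100000 µg/mL = 0.27 mL
thiamine hydrochloride: 5.29 mg/L × 0.195 L = 1.03 mg
gellan gum: 0.968% w/v = 9.68 g/L → 9.68 × 0.195 L = 1.89 g
L-proline: 1.67 g/L × 0.195 L = 0.32565 g = 325.65 mg
peptone: 24.5 g/L × 0.195 L = 4.78 g
ferric chloride: V = C2·V2/C1 = 0.923 mM × 195 mL ÷ 141 mM = 1.28 mL
ammonium nitrate: 1.72 g/L × 0.195 L = 0.3354 g = 335.40 mg

ampicillin 0.27 mL; thiamine hydrochloride 1.03 mg; gellan gum 1.89 g; L-proline 325.65 mg; peptone 4.78 g; ferric chloride 1.28 mL; ammonium nitrate 335.40 mg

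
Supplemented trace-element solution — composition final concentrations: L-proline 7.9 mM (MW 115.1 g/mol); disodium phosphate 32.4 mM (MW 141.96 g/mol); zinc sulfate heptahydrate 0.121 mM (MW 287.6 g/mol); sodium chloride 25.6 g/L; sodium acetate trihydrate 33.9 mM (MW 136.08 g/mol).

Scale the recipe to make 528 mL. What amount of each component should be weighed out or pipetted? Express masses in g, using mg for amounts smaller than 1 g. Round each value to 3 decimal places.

Working volume: 528 mL = 0.528 L.
L-proline: 7.9 mmol/L × 115.1 mg/mmol × 0.528 L = 480.105 mg
disodium phosphate: 32.4 mmol/L × 141.96 g/mol × 0.528 L ÷ 1000 = 2.429 g
zinc sulfate heptahydrate: 0.121 mmol/L × 287.6 mg/mmol × 0.528 L = 18.374 mg
sodium chloride: 25.6 g/L × 0.528 L = 13.517 g
sodium acetate trihydrate: 33.9 mmol/L × 136.08 g/mol × 0.528 L ÷ 1000 = 2.436 g

L-proline 480.105 mg; disodium phosphate 2.429 g; zinc sulfate heptahydrate 18.374 mg; sodium chloride 13.517 g; sodium acetate trihydrate 2.436 g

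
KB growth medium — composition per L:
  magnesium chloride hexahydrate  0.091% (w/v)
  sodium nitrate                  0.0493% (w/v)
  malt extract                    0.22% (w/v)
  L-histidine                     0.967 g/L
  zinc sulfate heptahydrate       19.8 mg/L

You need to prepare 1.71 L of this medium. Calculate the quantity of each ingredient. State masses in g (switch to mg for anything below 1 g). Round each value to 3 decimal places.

Scale factor relative to 1 L: 1.71.
magnesium chloride hexahydrate: 0.091 g per 100 mL × 1710 mL ÷ 100 = 1.556 g
sodium nitrate: 0.0493% w/v = 0.493 g/L → 0.493 × 1.71 L = 0.84303 g = 843.030 mg
malt extract: 0.22 g per 100 mL × 1710 mL ÷ 100 = 3.762 g
L-histidine: 0.967 g/L × 1.71 L = 1.654 g
zinc sulfate heptahydrate: 19.8 mg/L × 1.71 L = 33.858 mg

magnesium chloride hexahydrate 1.556 g; sodium nitrate 843.030 mg; malt extract 3.762 g; L-histidine 1.654 g; zinc sulfate heptahydrate 33.858 mg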